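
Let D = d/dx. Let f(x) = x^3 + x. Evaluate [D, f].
3 x^{2} + 1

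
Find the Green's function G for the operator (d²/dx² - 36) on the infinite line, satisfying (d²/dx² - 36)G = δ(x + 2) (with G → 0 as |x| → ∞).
-\frac{e^{-6|x + 2|}}{12}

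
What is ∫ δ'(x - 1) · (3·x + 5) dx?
-3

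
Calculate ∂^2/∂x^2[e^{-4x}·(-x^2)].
2 \left(- 8 x^{2} + 8 x - 1\right) e^{- 4 x}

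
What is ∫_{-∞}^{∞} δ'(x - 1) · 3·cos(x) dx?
3 \sin{\left(1 \right)}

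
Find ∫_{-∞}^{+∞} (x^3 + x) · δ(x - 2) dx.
10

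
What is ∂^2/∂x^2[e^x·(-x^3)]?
- x \left(x^{2} + 6 x + 6\right) e^{x}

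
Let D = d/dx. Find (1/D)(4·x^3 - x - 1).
x^{4} - \frac{x^{2}}{2} - x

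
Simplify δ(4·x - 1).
\frac{\delta(x - 1/4)}{4}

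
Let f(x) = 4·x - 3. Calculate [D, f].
4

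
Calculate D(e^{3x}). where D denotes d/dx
3 e^{3 x}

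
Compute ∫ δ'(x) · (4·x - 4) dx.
-4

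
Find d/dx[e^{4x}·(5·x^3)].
x^{2} \left(20 x + 15\right) e^{4 x}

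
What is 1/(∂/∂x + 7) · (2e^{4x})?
\frac{2 e^{4 x}}{11}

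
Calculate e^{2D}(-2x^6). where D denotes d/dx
- 2 x^{6} - 24 x^{5} - 120 x^{4} - 320 x^{3} - 480 x^{2} - 384 x - 128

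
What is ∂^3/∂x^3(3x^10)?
2160 x^{7}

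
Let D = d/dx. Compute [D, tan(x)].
\frac{1}{\cos^{2}{\left(x \right)}}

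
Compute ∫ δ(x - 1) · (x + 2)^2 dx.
9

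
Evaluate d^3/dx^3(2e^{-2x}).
- 16 e^{- 2 x}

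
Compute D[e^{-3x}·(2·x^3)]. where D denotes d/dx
6 x^{2} \left(1 - x\right) e^{- 3 x}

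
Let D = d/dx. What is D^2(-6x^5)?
- 120 x^{3}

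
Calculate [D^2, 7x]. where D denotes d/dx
14D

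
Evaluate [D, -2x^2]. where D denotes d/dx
- 4 x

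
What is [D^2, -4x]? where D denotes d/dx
-8D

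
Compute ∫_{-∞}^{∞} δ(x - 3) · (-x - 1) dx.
-4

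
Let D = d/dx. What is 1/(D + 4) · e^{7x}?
\frac{e^{7 x}}{11}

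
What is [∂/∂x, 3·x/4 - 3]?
\frac{3}{4}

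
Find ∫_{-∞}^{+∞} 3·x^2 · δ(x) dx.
0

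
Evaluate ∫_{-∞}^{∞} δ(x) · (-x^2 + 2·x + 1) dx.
1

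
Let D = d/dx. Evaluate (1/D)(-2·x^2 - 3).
- \frac{2 x^{3}}{3} - 3 x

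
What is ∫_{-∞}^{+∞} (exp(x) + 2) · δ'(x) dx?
-1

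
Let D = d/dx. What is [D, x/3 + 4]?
\frac{1}{3}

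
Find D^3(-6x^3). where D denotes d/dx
-36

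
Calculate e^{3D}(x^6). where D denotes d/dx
x^{6} + 18 x^{5} + 135 x^{4} + 540 x^{3} + 1215 x^{2} + 1458 x + 729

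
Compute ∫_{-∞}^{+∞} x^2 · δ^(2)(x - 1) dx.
2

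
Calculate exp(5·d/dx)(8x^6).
8 x^{6} + 240 x^{5} + 3000 x^{4} + 20000 x^{3} + 75000 x^{2} + 150000 x + 125000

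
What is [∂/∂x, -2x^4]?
- 8 x^{3}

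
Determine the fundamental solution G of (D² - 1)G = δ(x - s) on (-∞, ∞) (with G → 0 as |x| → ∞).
-\frac{e^{-|x-s|}}{2}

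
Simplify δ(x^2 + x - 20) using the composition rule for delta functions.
\frac{\delta(x + 5) + \delta(x - 4)}{9}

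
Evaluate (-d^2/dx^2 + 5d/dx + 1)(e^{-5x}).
- 49 e^{- 5 x}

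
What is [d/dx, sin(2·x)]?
2 \cos{\left(2 x \right)}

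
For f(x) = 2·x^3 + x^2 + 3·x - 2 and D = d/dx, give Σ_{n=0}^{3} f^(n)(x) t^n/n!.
2 t^{3} + t^{2} \left(6 x + 1\right) + t \left(6 x^{2} + 2 x + 3\right) + 2 x^{3} + x^{2} + 3 x - 2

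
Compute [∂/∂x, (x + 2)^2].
2 x + 4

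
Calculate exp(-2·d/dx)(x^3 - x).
x^{3} - 6 x^{2} + 11 x - 6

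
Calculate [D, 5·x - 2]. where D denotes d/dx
5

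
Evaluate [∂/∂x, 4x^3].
12 x^{2}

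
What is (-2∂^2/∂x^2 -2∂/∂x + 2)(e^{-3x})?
- 10 e^{- 3 x}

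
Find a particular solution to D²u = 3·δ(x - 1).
\frac{3|x - 1|}{2}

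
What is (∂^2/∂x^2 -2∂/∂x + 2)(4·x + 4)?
8 x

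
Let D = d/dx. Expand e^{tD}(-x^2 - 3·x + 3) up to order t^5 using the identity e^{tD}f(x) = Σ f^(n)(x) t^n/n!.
- t^{2} - t \left(2 x + 3\right) - x^{2} - 3 x + 3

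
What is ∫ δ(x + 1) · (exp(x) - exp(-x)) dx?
- 2 \sinh{\left(1 \right)}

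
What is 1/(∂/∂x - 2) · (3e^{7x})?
\frac{3 e^{7 x}}{5}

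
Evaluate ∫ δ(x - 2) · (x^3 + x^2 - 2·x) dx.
8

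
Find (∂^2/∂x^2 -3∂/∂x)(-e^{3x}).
0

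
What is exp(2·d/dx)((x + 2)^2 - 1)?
x^{2} + 8 x + 15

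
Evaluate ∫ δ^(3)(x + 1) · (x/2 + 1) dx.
0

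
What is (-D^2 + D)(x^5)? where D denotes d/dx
5 x^{3} \left(x - 4\right)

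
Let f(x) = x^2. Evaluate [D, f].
2 x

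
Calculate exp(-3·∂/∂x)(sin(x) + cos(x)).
\sqrt{2} \cos{\left(- x + \frac{\pi}{4} + 3 \right)}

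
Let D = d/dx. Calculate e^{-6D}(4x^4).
4 x^{4} - 96 x^{3} + 864 x^{2} - 3456 x + 5184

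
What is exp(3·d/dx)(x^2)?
x^{2} + 6 x + 9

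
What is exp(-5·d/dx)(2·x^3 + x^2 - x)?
2 x^{3} - 29 x^{2} + 139 x - 220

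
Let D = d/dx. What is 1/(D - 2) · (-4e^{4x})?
- 2 e^{4 x}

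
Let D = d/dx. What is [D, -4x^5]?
- 20 x^{4}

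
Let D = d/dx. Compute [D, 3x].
3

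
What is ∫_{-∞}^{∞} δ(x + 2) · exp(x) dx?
e^{-2}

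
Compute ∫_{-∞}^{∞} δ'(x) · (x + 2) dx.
-1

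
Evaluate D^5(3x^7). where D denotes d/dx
7560 x^{2}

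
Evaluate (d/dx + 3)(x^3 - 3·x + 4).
3 x^{3} + 3 x^{2} - 9 x + 9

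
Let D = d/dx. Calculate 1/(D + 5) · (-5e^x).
- \frac{5 e^{x}}{6}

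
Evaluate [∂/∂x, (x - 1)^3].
3 \left(x - 1\right)^{2}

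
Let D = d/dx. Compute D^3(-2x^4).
- 48 x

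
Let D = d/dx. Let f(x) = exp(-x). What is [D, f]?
- e^{- x}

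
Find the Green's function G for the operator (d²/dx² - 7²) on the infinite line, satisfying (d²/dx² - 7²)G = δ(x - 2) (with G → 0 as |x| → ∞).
-\frac{e^{-7|x - 2|}}{14}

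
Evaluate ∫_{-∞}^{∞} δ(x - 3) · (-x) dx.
-3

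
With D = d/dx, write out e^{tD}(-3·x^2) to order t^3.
- 3 t^{2} - 6 t x - 3 x^{2}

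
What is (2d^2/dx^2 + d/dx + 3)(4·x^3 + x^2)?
12 x^{3} + 15 x^{2} + 50 x + 4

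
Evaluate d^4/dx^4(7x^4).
168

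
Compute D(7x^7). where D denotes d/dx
49 x^{6}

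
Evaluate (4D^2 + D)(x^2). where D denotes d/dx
2 x + 8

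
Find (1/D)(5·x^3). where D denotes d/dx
\frac{5 x^{4}}{4}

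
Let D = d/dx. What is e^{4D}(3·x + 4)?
3 x + 16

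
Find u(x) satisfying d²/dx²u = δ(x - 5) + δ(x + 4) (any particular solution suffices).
\frac{|x - 5|}{2} + \frac{|x + 4|}{2}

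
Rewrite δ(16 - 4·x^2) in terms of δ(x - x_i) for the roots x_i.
\frac{\delta(x - 2) + \delta(x + 2)}{16}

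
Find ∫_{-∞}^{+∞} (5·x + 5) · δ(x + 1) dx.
0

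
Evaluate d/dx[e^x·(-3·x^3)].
3 x^{2} \left(- x - 3\right) e^{x}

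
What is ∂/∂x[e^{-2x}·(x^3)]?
x^{2} \left(3 - 2 x\right) e^{- 2 x}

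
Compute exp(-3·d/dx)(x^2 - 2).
x^{2} - 6 x + 7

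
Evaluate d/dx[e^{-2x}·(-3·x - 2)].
\left(6 x + 1\right) e^{- 2 x}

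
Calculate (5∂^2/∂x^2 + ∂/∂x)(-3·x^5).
15 x^{3} \left(- x - 20\right)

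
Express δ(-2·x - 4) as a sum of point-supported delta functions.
\frac{\delta(x + 2)}{2}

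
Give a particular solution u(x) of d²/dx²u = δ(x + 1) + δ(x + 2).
\frac{|x + 1|}{2} + \frac{|x + 2|}{2}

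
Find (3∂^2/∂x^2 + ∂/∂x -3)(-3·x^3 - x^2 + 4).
9 x^{3} - 6 x^{2} - 56 x - 18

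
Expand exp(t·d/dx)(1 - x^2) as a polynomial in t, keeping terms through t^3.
- t^{2} - 2 t x - x^{2} + 1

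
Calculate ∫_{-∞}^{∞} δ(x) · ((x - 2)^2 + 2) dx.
6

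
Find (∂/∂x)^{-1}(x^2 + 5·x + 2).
\frac{x^{3}}{3} + \frac{5 x^{2}}{2} + 2 x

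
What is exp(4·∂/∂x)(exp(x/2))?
e^{\frac{x}{2} + 2}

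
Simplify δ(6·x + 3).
\frac{\delta(x + 1/2)}{6}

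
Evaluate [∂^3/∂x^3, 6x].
18\frac{d^{2}}{dx^{2}}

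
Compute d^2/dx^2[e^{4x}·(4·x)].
\left(64 x + 32\right) e^{4 x}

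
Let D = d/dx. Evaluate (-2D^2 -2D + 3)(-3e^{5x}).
171 e^{5 x}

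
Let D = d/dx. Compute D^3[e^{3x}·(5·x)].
135 \left(x + 1\right) e^{3 x}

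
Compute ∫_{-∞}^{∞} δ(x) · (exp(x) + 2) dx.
3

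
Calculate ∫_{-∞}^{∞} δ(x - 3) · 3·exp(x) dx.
3 e^{3}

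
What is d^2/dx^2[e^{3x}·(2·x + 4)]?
\left(18 x + 48\right) e^{3 x}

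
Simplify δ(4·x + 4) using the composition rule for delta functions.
\frac{\delta(x + 1)}{4}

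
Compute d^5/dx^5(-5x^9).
- 75600 x^{4}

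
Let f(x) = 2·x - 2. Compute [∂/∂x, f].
2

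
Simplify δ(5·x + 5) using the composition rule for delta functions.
\frac{\delta(x + 1)}{5}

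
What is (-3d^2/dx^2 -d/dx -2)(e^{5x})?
- 82 e^{5 x}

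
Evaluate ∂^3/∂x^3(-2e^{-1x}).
2 e^{- x}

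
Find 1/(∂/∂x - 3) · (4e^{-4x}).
- \frac{4 e^{- 4 x}}{7}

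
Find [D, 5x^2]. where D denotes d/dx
10 x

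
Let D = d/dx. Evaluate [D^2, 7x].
14D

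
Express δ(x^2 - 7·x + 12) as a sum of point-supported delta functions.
\frac{\delta(x - 3) + \delta(x - 4)}{1}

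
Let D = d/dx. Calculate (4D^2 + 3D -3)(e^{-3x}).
24 e^{- 3 x}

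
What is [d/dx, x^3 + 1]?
3 x^{2}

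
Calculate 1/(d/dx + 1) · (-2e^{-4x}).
\frac{2 e^{- 4 x}}{3}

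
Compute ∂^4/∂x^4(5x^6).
1800 x^{2}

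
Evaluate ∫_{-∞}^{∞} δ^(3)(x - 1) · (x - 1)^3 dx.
-6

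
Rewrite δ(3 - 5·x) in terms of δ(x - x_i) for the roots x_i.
\frac{\delta(x - 3/5)}{5}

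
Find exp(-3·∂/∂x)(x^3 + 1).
x^{3} - 9 x^{2} + 27 x - 26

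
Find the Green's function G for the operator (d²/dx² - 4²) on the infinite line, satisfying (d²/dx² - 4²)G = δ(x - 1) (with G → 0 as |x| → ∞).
-\frac{e^{-4|x - 1|}}{8}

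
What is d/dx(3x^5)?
15 x^{4}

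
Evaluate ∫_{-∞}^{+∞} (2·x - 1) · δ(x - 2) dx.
3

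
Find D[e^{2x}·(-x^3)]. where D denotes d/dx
x^{2} \left(- 2 x - 3\right) e^{2 x}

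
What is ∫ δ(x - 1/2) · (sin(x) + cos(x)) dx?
\sqrt{2} \sin{\left(\frac{1}{2} + \frac{\pi}{4} \right)}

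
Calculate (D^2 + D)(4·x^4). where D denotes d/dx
16 x^{2} \left(x + 3\right)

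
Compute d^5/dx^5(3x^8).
20160 x^{3}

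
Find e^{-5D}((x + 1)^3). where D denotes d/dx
x^{3} - 12 x^{2} + 48 x - 64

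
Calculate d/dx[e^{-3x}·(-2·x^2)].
2 x \left(3 x - 2\right) e^{- 3 x}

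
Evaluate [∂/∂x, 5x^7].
35 x^{6}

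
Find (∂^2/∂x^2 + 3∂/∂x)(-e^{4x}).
- 28 e^{4 x}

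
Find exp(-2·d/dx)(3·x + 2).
3 x - 4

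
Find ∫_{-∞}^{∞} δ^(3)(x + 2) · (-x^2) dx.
0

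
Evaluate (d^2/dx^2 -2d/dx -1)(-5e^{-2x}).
- 35 e^{- 2 x}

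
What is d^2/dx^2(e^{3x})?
9 e^{3 x}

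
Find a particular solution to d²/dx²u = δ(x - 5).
\frac{|x - 5|}{2}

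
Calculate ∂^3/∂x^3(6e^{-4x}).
- 384 e^{- 4 x}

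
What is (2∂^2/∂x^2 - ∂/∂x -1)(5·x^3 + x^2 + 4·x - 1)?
- 5 x^{3} - 16 x^{2} + 54 x + 1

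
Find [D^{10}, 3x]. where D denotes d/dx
30D^{9}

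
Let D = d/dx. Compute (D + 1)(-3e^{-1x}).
0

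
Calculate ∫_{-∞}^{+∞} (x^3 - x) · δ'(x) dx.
1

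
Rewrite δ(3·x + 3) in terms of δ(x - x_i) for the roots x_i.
\frac{\delta(x + 1)}{3}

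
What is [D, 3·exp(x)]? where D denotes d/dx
3 e^{x}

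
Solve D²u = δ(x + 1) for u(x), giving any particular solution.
\frac{|x + 1|}{2}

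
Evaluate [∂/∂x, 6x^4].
24 x^{3}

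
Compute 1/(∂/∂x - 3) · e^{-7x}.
- \frac{e^{- 7 x}}{10}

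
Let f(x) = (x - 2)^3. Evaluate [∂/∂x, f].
3 \left(x - 2\right)^{2}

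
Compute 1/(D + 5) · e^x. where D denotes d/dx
\frac{e^{x}}{6}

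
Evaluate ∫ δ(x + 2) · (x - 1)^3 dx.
-27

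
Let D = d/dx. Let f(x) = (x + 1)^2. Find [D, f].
2 x + 2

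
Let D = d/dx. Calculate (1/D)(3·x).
\frac{3 x^{2}}{2}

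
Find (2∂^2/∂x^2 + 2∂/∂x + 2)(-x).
- 2 x - 2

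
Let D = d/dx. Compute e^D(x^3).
x^{3} + 3 x^{2} + 3 x + 1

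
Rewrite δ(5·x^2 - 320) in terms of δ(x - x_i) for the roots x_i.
\frac{\delta(x - 8) + \delta(x + 8)}{80}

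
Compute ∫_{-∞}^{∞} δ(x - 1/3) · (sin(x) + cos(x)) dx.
\sqrt{2} \sin{\left(\frac{1}{3} + \frac{\pi}{4} \right)}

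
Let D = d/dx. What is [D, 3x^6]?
18 x^{5}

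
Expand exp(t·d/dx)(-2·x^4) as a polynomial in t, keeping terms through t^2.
2 x^{2} \left(- 6 t^{2} - 4 t x - x^{2}\right)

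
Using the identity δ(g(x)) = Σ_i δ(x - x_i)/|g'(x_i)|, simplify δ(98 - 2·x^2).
\frac{\delta(x - 7) + \delta(x + 7)}{28}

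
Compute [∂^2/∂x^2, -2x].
-4\frac{d}{dx}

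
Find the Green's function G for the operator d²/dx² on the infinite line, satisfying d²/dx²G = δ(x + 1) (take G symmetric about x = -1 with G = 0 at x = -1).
\frac{|x + 1|}{2}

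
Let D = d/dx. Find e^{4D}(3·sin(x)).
3 \sin{\left(x + 4 \right)}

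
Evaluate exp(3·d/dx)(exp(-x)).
e^{- x - 3}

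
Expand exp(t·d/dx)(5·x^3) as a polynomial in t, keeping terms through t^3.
5 t^{3} + 15 t^{2} x + 15 t x^{2} + 5 x^{3}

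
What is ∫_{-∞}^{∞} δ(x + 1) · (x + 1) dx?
0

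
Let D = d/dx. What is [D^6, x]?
6D^{5}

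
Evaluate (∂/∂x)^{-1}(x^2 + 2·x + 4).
\frac{x^{3}}{3} + x^{2} + 4 x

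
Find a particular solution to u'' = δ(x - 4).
\frac{|x - 4|}{2}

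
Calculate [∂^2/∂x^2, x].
2\frac{d}{dx}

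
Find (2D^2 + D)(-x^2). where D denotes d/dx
- 2 x - 4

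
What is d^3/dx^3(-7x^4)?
- 168 x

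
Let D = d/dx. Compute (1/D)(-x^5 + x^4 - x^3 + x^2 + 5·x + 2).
- \frac{x^{6}}{6} + \frac{x^{5}}{5} - \frac{x^{4}}{4} + \frac{x^{3}}{3} + \frac{5 x^{2}}{2} + 2 x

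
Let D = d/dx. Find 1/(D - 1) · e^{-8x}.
- \frac{e^{- 8 x}}{9}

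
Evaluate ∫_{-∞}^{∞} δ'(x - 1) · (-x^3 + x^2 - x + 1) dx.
2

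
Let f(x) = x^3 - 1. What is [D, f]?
3 x^{2}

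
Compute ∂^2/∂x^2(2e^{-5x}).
50 e^{- 5 x}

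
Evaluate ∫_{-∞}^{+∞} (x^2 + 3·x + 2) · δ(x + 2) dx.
0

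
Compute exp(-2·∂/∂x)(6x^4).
6 x^{4} - 48 x^{3} + 144 x^{2} - 192 x + 96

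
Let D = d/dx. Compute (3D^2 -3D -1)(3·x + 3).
- 3 x - 12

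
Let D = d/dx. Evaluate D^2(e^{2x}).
4 e^{2 x}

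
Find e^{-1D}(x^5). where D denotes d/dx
x^{5} - 5 x^{4} + 10 x^{3} - 10 x^{2} + 5 x - 1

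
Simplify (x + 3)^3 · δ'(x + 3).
0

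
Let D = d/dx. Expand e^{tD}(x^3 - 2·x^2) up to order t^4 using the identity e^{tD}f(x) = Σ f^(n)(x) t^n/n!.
t^{3} + t^{2} \left(3 x - 2\right) + t x \left(3 x - 4\right) + x^{3} - 2 x^{2}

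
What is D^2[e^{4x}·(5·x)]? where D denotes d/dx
\left(80 x + 40\right) e^{4 x}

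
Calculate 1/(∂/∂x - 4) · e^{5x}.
e^{5 x}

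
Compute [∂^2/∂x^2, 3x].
6\frac{d}{dx}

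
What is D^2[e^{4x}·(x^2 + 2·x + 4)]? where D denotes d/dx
\left(16 x^{2} + 48 x + 82\right) e^{4 x}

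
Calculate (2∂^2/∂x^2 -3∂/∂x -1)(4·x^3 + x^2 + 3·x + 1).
- 4 x^{3} - 37 x^{2} + 39 x - 6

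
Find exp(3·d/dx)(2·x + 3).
2 x + 9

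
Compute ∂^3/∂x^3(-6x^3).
-36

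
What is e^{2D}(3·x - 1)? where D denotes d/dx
3 x + 5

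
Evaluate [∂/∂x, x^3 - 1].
3 x^{2}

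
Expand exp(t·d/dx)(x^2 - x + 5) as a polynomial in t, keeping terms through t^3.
t^{2} + t \left(2 x - 1\right) + x^{2} - x + 5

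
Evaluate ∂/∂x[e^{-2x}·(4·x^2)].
8 x \left(1 - x\right) e^{- 2 x}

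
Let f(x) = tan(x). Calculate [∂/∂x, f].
\frac{1}{\cos^{2}{\left(x \right)}}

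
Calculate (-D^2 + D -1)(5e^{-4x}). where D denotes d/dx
- 105 e^{- 4 x}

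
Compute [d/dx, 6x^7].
42 x^{6}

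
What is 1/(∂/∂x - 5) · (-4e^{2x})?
\frac{4 e^{2 x}}{3}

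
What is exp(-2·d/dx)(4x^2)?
4 x^{2} - 16 x + 16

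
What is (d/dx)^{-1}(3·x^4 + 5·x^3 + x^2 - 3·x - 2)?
\frac{3 x^{5}}{5} + \frac{5 x^{4}}{4} + \frac{x^{3}}{3} - \frac{3 x^{2}}{2} - 2 x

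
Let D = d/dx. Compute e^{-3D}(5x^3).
5 x^{3} - 45 x^{2} + 135 x - 135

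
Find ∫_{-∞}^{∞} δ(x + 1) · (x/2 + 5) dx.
\frac{9}{2}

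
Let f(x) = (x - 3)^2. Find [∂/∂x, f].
2 x - 6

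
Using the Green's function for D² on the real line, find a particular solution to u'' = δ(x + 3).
\frac{|x + 3|}{2}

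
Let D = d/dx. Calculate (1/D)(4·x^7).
\frac{x^{8}}{2}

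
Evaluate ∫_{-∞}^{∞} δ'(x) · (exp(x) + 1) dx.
-1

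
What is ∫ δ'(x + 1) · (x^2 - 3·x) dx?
5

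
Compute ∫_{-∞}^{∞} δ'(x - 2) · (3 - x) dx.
1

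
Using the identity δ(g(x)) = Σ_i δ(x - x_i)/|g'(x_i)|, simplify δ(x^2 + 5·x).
\frac{\delta(x + 5) + \delta(x)}{5}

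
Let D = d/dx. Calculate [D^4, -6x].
-24D^{3}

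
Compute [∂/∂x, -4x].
-4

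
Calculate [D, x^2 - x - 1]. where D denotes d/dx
2 x - 1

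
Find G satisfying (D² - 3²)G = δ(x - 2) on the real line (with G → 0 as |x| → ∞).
-\frac{e^{-3|x - 2|}}{6}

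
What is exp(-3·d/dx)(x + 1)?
x - 2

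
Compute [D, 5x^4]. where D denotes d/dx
20 x^{3}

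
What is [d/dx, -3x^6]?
- 18 x^{5}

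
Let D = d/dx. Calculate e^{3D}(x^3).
x^{3} + 9 x^{2} + 27 x + 27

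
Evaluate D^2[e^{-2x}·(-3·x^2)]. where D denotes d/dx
6 \left(- 2 x^{2} + 4 x - 1\right) e^{- 2 x}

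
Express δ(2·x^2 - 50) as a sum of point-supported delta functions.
\frac{\delta(x - 5) + \delta(x + 5)}{20}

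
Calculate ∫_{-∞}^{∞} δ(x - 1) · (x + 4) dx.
5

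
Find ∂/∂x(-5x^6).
- 30 x^{5}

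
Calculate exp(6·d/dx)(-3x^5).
- 3 x^{5} - 90 x^{4} - 1080 x^{3} - 6480 x^{2} - 19440 x - 23328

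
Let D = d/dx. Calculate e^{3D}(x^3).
x^{3} + 9 x^{2} + 27 x + 27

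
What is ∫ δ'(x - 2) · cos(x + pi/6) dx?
\sin{\left(\frac{\pi}{6} + 2 \right)}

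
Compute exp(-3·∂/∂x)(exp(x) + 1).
e^{x - 3} + 1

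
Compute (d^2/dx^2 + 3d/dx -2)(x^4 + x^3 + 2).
- 2 x^{4} + 10 x^{3} + 21 x^{2} + 6 x - 4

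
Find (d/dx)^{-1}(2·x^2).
\frac{2 x^{3}}{3}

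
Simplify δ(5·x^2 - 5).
\frac{\delta(x - 1) + \delta(x + 1)}{10}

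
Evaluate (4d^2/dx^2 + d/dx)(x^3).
3 x \left(x + 8\right)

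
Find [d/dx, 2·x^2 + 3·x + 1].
4 x + 3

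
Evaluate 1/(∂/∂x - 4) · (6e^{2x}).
- 3 e^{2 x}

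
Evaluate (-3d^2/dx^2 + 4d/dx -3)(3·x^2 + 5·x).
- 9 x^{2} + 9 x + 2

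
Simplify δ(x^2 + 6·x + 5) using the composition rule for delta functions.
\frac{\delta(x + 5) + \delta(x + 1)}{4}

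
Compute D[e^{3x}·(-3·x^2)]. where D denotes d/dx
3 x \left(- 3 x - 2\right) e^{3 x}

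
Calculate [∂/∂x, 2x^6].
12 x^{5}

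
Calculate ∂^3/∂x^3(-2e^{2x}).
- 16 e^{2 x}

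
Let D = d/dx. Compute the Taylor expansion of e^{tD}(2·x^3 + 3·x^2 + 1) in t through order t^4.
2 t^{3} + t^{2} \left(6 x + 3\right) + 6 t x \left(x + 1\right) + 2 x^{3} + 3 x^{2} + 1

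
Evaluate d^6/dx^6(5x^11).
1663200 x^{5}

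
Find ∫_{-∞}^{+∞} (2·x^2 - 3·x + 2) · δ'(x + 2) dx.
11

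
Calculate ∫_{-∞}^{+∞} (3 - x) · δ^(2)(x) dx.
0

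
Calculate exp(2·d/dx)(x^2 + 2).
x^{2} + 4 x + 6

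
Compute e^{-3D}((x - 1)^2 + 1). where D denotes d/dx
x^{2} - 8 x + 17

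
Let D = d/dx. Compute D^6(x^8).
20160 x^{2}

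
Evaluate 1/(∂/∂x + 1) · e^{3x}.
\frac{e^{3 x}}{4}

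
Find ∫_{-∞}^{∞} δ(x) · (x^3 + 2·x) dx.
0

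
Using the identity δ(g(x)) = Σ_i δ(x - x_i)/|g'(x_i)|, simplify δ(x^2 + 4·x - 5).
\frac{\delta(x - 1) + \delta(x + 5)}{6}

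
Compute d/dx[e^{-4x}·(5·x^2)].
10 x \left(1 - 2 x\right) e^{- 4 x}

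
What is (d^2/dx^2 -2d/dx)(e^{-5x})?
35 e^{- 5 x}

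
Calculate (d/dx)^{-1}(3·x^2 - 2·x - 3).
x^{3} - x^{2} - 3 x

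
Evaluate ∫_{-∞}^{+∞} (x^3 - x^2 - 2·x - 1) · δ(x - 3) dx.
11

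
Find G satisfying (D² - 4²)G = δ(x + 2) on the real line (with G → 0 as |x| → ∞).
-\frac{e^{-4|x + 2|}}{8}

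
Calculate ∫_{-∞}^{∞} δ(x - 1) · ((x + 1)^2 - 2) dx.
2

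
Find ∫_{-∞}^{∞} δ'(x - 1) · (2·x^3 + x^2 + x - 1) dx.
-9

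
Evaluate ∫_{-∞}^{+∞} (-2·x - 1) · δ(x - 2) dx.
-5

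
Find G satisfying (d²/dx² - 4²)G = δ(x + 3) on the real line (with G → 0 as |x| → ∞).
-\frac{e^{-4|x + 3|}}{8}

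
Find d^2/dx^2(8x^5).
160 x^{3}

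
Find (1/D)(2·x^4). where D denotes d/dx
\frac{2 x^{5}}{5}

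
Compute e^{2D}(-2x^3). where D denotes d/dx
- 2 x^{3} - 12 x^{2} - 24 x - 16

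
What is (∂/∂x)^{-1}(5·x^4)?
x^{5}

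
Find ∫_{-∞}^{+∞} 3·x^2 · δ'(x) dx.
0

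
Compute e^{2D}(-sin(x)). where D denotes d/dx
- \sin{\left(x + 2 \right)}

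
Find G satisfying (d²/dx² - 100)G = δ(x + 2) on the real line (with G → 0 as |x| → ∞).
-\frac{e^{-10|x + 2|}}{20}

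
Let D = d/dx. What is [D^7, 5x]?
35D^{6}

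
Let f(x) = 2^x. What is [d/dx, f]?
2^{x} \log{\left(2 \right)}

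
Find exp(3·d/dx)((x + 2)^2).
x^{2} + 10 x + 25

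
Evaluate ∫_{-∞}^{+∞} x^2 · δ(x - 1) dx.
1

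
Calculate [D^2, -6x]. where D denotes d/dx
-12D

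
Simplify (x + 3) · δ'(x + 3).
-\delta(x + 3)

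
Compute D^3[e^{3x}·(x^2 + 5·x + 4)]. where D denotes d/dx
\left(27 x^{2} + 189 x + 261\right) e^{3 x}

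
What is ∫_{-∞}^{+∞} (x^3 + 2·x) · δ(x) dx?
0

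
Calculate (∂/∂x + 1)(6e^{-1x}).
0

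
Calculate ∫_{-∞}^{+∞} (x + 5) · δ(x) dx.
5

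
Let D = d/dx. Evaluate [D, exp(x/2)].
\frac{e^{\frac{x}{2}}}{2}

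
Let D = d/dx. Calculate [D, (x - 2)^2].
2 x - 4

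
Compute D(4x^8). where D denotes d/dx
32 x^{7}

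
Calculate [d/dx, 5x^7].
35 x^{6}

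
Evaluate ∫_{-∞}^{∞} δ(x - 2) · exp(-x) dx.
e^{-2}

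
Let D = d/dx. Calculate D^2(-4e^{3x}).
- 36 e^{3 x}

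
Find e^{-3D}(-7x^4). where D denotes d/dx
- 7 x^{4} + 84 x^{3} - 378 x^{2} + 756 x - 567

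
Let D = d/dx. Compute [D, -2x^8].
- 16 x^{7}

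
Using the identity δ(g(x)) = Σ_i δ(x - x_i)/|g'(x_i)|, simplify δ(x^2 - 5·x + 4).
\frac{\delta(x - 4) + \delta(x - 1)}{3}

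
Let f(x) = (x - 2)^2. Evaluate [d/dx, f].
2 x - 4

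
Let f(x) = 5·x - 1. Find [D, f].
5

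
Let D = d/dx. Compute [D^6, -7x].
-42D^{5}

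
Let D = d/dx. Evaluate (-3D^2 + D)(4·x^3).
12 x \left(x - 6\right)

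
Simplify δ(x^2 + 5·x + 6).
\frac{\delta(x + 3) + \delta(x + 2)}{1}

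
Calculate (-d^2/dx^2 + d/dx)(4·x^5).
20 x^{3} \left(x - 4\right)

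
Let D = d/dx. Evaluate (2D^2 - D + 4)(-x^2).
- 4 x^{2} + 2 x - 4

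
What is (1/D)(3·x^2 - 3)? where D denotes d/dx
x^{3} - 3 x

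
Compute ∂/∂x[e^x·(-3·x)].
3 \left(- x - 1\right) e^{x}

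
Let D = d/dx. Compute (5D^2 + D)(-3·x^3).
9 x \left(- x - 10\right)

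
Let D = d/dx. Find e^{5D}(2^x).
2^{x + 5}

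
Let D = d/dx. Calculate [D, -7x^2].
- 14 x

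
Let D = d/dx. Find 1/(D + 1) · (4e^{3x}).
e^{3 x}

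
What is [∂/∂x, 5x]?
5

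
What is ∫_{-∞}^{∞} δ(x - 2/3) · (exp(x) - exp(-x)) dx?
2 \sinh{\left(\frac{2}{3} \right)}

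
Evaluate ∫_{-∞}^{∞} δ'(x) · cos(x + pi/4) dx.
\frac{\sqrt{2}}{2}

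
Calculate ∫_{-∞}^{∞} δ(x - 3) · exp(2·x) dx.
e^{6}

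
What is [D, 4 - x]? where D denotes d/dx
-1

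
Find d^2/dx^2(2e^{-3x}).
18 e^{- 3 x}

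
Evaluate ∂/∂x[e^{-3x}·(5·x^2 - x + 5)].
\left(- 15 x^{2} + 13 x - 16\right) e^{- 3 x}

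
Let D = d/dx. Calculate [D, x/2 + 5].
\frac{1}{2}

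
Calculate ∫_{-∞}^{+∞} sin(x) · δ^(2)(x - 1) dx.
- \sin{\left(1 \right)}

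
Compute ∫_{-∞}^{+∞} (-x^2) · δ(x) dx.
0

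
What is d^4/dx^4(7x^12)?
83160 x^{8}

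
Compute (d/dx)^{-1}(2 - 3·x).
- \frac{3 x^{2}}{2} + 2 x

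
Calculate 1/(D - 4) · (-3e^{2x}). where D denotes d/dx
\frac{3 e^{2 x}}{2}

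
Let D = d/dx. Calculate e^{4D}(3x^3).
3 x^{3} + 36 x^{2} + 144 x + 192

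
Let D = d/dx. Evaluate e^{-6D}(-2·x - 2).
10 - 2 x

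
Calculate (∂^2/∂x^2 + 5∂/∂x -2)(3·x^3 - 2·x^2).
- 6 x^{3} + 49 x^{2} - 2 x - 4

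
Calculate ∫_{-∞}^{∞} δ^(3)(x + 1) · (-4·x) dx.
0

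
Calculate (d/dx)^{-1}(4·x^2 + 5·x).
\frac{4 x^{3}}{3} + \frac{5 x^{2}}{2}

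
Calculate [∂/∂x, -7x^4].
- 28 x^{3}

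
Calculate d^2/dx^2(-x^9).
- 72 x^{7}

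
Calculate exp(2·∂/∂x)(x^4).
x^{4} + 8 x^{3} + 24 x^{2} + 32 x + 16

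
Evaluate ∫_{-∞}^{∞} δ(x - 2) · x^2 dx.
4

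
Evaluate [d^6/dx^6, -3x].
-18\frac{d^{5}}{dx^{5}}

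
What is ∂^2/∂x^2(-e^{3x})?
- 9 e^{3 x}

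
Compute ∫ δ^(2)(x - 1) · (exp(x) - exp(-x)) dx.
2 \sinh{\left(1 \right)}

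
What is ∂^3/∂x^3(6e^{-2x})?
- 48 e^{- 2 x}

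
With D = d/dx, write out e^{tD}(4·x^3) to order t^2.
4 x \left(3 t^{2} + 3 t x + x^{2}\right)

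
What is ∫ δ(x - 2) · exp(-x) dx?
e^{-2}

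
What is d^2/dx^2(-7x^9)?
- 504 x^{7}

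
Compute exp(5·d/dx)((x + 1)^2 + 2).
x^{2} + 12 x + 38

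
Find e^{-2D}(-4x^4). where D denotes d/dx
- 4 x^{4} + 32 x^{3} - 96 x^{2} + 128 x - 64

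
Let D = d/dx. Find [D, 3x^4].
12 x^{3}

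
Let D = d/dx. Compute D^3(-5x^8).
- 1680 x^{5}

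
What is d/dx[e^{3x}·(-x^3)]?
3 x^{2} \left(- x - 1\right) e^{3 x}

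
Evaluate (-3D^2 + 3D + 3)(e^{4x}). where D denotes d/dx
- 33 e^{4 x}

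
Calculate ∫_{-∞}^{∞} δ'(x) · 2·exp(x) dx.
-2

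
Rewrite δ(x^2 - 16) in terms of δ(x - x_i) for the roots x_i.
\frac{\delta(x - 4) + \delta(x + 4)}{8}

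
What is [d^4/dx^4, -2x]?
-8\frac{d^{3}}{dx^{3}}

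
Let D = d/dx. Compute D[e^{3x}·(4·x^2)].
4 x \left(3 x + 2\right) e^{3 x}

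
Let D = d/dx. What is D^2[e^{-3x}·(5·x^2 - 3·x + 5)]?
\left(45 x^{2} - 87 x + 73\right) e^{- 3 x}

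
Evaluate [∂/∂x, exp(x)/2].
\frac{e^{x}}{2}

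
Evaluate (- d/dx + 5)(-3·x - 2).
- 15 x - 7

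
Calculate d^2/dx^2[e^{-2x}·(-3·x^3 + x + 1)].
2 x \left(- 6 x^{2} + 18 x - 7\right) e^{- 2 x}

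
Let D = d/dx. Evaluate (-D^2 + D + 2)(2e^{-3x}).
- 20 e^{- 3 x}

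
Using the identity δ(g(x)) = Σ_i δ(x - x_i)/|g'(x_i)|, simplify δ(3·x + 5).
\frac{\delta(x + 5/3)}{3}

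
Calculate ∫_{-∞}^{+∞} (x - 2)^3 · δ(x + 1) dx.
-27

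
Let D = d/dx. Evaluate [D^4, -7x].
-28D^{3}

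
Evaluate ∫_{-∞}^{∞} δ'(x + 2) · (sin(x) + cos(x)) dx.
- \sin{\left(2 \right)} - \cos{\left(2 \right)}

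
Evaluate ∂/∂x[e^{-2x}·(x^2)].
2 x \left(1 - x\right) e^{- 2 x}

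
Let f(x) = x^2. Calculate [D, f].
2 x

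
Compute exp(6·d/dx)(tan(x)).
\tan{\left(x + 6 \right)}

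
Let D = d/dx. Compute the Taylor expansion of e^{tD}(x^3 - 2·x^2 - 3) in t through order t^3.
t^{3} + t^{2} \left(3 x - 2\right) + t x \left(3 x - 4\right) + x^{3} - 2 x^{2} - 3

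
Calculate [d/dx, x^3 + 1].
3 x^{2}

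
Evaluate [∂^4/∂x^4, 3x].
12\frac{d^{3}}{dx^{3}}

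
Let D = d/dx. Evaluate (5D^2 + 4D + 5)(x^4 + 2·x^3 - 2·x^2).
5 x^{4} + 26 x^{3} + 74 x^{2} + 44 x - 20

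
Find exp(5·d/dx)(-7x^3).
- 7 x^{3} - 105 x^{2} - 525 x - 875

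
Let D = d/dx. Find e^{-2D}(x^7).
x^{7} - 14 x^{6} + 84 x^{5} - 280 x^{4} + 560 x^{3} - 672 x^{2} + 448 x - 128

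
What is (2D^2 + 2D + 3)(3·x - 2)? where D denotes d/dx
9 x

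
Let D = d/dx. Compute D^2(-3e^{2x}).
- 12 e^{2 x}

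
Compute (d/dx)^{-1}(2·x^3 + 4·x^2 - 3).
\frac{x^{4}}{2} + \frac{4 x^{3}}{3} - 3 x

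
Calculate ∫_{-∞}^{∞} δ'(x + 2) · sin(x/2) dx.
- \frac{\cos{\left(1 \right)}}{2}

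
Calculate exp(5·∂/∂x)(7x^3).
7 x^{3} + 105 x^{2} + 525 x + 875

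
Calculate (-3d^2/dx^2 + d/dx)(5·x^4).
20 x^{2} \left(x - 9\right)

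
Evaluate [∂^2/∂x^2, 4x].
8\frac{d}{dx}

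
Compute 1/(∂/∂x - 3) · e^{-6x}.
- \frac{e^{- 6 x}}{9}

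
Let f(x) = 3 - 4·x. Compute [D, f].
-4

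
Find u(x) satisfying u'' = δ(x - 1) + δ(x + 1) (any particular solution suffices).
\frac{|x - 1|}{2} + \frac{|x + 1|}{2}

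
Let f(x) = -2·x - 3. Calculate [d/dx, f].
-2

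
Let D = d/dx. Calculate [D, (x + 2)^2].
2 x + 4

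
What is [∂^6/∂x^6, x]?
6\frac{d^{5}}{dx^{5}}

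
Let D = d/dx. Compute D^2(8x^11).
880 x^{9}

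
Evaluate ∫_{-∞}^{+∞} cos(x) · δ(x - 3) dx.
\cos{\left(3 \right)}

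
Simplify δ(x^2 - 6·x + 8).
\frac{\delta(x - 2) + \delta(x - 4)}{2}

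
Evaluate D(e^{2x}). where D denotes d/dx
2 e^{2 x}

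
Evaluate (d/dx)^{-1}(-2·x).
- x^{2}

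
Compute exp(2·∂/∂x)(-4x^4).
- 4 x^{4} - 32 x^{3} - 96 x^{2} - 128 x - 64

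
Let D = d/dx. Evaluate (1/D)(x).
\frac{x^{2}}{2}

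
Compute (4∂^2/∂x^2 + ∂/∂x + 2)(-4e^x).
- 28 e^{x}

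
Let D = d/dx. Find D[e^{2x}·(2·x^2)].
4 x \left(x + 1\right) e^{2 x}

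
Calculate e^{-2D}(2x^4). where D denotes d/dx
2 x^{4} - 16 x^{3} + 48 x^{2} - 64 x + 32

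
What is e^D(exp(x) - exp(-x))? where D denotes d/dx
2 \sinh{\left(x + 1 \right)}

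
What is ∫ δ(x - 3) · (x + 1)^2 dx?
16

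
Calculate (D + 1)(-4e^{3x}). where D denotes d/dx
- 16 e^{3 x}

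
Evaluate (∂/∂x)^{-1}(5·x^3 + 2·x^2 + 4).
\frac{5 x^{4}}{4} + \frac{2 x^{3}}{3} + 4 x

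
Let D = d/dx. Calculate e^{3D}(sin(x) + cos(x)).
\sqrt{2} \sin{\left(x + \frac{\pi}{4} + 3 \right)}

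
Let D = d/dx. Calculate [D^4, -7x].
-28D^{3}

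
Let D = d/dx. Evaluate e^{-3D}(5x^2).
5 x^{2} - 30 x + 45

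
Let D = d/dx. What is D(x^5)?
5 x^{4}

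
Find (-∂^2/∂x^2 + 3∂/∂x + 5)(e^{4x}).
e^{4 x}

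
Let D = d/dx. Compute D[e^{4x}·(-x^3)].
x^{2} \left(- 4 x - 3\right) e^{4 x}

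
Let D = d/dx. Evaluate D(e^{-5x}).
- 5 e^{- 5 x}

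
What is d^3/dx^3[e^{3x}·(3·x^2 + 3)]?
\left(81 x^{2} + 162 x + 135\right) e^{3 x}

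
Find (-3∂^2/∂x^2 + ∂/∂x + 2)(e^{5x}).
- 68 e^{5 x}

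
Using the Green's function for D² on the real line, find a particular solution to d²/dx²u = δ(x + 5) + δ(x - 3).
\frac{|x + 5|}{2} + \frac{|x - 3|}{2}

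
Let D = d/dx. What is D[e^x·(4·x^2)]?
4 x \left(x + 2\right) e^{x}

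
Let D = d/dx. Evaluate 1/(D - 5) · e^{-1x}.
- \frac{e^{- x}}{6}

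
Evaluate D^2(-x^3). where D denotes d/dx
- 6 x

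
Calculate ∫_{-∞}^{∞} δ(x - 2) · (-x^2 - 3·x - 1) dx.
-11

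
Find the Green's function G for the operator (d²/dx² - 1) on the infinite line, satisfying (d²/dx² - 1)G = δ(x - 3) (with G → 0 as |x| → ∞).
-\frac{e^{-|x - 3|}}{2}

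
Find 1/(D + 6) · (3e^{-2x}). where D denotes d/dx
\frac{3 e^{- 2 x}}{4}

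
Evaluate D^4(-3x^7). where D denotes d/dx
- 2520 x^{3}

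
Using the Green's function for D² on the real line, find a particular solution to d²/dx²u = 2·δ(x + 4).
|x + 4|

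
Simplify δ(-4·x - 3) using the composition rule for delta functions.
\frac{\delta(x + 3/4)}{4}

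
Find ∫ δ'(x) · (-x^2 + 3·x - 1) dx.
-3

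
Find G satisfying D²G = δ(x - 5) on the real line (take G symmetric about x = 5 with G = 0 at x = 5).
\frac{|x - 5|}{2}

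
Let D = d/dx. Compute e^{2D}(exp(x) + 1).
e^{x + 2} + 1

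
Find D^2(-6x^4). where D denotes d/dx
- 72 x^{2}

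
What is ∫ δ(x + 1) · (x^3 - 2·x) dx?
1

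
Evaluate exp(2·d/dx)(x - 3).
x - 1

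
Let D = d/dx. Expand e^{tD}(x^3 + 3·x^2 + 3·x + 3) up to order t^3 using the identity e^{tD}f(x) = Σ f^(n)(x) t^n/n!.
t^{3} + 3 t^{2} \left(x + 1\right) + 3 t \left(x^{2} + 2 x + 1\right) + x^{3} + 3 x^{2} + 3 x + 3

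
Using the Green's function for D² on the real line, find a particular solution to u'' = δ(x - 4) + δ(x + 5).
\frac{|x - 4|}{2} + \frac{|x + 5|}{2}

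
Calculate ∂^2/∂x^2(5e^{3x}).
45 e^{3 x}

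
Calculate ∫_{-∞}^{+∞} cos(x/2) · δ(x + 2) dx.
\cos{\left(1 \right)}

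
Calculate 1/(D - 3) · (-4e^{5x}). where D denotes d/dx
- 2 e^{5 x}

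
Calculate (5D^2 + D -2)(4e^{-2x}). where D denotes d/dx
64 e^{- 2 x}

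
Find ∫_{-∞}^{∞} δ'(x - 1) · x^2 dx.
-2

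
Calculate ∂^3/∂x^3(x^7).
210 x^{4}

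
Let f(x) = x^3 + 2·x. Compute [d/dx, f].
3 x^{2} + 2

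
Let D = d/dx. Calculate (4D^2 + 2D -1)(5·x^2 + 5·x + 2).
- 5 x^{2} + 15 x + 48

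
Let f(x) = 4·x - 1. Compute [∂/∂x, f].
4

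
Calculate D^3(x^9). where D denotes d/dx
504 x^{6}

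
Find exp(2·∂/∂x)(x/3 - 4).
\frac{x}{3} - \frac{10}{3}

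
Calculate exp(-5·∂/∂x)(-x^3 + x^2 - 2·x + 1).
- x^{3} + 16 x^{2} - 87 x + 161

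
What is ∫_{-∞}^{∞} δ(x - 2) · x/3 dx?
\frac{2}{3}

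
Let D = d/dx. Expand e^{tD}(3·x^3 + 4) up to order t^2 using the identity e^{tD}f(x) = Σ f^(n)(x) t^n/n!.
9 t^{2} x + 9 t x^{2} + 3 x^{3} + 4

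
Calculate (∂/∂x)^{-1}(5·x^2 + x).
\frac{5 x^{3}}{3} + \frac{x^{2}}{2}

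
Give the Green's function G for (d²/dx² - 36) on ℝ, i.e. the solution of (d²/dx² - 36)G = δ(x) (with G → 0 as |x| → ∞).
-\frac{e^{-6|x|}}{12}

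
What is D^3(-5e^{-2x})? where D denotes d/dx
40 e^{- 2 x}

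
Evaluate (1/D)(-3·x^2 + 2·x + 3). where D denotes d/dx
- x^{3} + x^{2} + 3 x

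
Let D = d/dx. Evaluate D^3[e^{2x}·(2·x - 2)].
\left(16 x + 8\right) e^{2 x}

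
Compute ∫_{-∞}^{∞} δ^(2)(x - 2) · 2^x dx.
4 \log{\left(2 \right)}^{2}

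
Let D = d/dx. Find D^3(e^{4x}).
64 e^{4 x}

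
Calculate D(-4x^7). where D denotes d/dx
- 28 x^{6}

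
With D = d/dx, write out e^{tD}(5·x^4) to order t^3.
5 x \left(4 t^{3} + 6 t^{2} x + 4 t x^{2} + x^{3}\right)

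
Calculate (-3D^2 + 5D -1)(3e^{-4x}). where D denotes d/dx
- 207 e^{- 4 x}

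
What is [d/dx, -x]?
-1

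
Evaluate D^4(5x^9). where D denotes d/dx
15120 x^{5}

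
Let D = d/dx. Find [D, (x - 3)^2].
2 x - 6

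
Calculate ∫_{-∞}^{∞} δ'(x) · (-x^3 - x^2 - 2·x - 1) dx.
2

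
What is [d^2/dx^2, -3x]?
-6\frac{d}{dx}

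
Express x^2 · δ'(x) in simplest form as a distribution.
0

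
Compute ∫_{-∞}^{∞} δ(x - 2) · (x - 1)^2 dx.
1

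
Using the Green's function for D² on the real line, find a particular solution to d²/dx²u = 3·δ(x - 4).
\frac{3|x - 4|}{2}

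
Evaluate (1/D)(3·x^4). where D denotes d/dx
\frac{3 x^{5}}{5}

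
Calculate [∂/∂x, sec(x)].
\tan{\left(x \right)} \sec{\left(x \right)}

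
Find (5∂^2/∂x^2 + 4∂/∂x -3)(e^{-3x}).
30 e^{- 3 x}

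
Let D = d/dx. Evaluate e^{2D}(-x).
- x - 2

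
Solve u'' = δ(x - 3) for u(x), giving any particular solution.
\frac{|x - 3|}{2}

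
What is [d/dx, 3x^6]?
18 x^{5}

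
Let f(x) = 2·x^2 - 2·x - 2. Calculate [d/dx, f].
4 x - 2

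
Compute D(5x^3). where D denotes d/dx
15 x^{2}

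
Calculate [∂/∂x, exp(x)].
e^{x}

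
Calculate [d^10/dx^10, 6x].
60\frac{d^{9}}{dx^{9}}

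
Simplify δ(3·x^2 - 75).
\frac{\delta(x - 5) + \delta(x + 5)}{30}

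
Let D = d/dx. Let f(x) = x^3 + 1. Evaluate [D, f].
3 x^{2}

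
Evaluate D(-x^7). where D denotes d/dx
- 7 x^{6}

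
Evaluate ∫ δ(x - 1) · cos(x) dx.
\cos{\left(1 \right)}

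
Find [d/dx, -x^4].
- 4 x^{3}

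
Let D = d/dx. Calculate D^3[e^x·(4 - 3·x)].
\left(- 3 x - 5\right) e^{x}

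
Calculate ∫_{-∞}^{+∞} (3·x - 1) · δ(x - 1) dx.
2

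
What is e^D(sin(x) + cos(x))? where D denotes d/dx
\sqrt{2} \sin{\left(x + \frac{\pi}{4} + 1 \right)}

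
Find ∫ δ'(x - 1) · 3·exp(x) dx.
- 3 e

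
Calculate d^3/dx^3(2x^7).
420 x^{4}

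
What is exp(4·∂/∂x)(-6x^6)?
- 6 x^{6} - 144 x^{5} - 1440 x^{4} - 7680 x^{3} - 23040 x^{2} - 36864 x - 24576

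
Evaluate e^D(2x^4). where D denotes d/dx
2 x^{4} + 8 x^{3} + 12 x^{2} + 8 x + 2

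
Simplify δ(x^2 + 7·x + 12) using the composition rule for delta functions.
\frac{\delta(x + 4) + \delta(x + 3)}{1}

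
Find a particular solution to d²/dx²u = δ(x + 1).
\frac{|x + 1|}{2}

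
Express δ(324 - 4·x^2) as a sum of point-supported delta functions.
\frac{\delta(x - 9) + \delta(x + 9)}{72}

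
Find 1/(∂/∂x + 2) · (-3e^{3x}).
- \frac{3 e^{3 x}}{5}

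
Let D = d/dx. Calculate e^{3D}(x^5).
x^{5} + 15 x^{4} + 90 x^{3} + 270 x^{2} + 405 x + 243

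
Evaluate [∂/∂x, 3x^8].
24 x^{7}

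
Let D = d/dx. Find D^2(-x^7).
- 42 x^{5}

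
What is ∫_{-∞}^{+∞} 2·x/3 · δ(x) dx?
0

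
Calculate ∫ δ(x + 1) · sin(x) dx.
- \sin{\left(1 \right)}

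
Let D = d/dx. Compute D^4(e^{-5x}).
625 e^{- 5 x}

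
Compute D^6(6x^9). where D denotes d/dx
362880 x^{3}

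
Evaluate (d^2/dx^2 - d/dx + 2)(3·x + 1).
6 x - 1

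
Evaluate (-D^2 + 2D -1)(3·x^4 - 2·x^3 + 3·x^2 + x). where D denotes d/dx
- 3 x^{4} + 26 x^{3} - 51 x^{2} + 23 x - 4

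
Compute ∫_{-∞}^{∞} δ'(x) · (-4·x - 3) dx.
4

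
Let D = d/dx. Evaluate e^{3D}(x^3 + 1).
x^{3} + 9 x^{2} + 27 x + 28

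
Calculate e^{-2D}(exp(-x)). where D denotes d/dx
e^{2 - x}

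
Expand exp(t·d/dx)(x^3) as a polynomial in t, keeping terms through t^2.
x \left(3 t^{2} + 3 t x + x^{2}\right)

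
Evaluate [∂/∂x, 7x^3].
21 x^{2}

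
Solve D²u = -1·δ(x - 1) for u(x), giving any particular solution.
-\frac{|x - 1|}{2}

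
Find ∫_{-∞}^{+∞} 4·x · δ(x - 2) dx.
8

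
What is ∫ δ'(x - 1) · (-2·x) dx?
2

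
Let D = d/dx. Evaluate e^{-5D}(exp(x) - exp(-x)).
- e^{5 - x} + e^{x - 5}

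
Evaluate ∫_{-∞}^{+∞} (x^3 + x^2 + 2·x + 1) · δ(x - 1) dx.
5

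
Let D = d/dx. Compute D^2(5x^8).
280 x^{6}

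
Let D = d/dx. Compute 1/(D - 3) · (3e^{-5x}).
- \frac{3 e^{- 5 x}}{8}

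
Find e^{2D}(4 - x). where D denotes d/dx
2 - x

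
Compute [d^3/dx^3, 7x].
21\frac{d^{2}}{dx^{2}}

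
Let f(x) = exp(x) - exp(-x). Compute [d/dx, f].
2 \cosh{\left(x \right)}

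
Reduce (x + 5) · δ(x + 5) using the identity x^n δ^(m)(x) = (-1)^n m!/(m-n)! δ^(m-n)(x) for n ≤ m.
0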